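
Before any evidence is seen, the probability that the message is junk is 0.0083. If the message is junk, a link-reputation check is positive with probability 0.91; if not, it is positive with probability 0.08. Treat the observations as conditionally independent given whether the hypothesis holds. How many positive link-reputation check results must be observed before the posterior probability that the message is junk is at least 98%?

4

Prior odds = 0.0083/0.9917 = 83/9917.
Likelihood ratio of a positive = 0.91/0.08 = 11.375.
Target odds: 0.98 ÷ 0.02 = 49.
Require 11.375ⁿ ≥ 49 ÷ (83/9917) = 485933/83.
11.375³ = 753571/512 falls short of 485933/83 but 11.375⁴ = 68574961/4096 reaches it, so n = 4.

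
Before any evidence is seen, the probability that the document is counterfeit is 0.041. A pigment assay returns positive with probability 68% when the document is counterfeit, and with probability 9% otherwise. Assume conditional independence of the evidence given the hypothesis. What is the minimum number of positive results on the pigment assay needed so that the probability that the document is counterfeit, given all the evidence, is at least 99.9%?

5

Prior odds: 0.041 ÷ 0.959 = 41/959.
Likelihood ratio of a positive result = 0.68/0.09 = 68/9.
Target odds: 0.999 ÷ 0.001 = 999.
Need (41/959) × (68/9)ⁿ ≥ 999, i.e. (68/9)ⁿ ≥ 958041/41.
(68/9)⁴ = 21381376/6561 falls short of 958041/41 but (68/9)⁵ ≈24622.5 reaches it, so n = 5.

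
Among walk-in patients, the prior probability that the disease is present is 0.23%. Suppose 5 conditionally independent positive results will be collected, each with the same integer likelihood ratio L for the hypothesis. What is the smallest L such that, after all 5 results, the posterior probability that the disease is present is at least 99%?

Prior odds = 0.0023/0.9977 = 23/9977.
Target odds = 0.99/0.01 = 99.
Need L⁵ ≥ 99 ÷ (23/9977) = 987723/23.
8⁵ = 32768 < 987723/23 ≤ 59049 = 9⁵, so L = 9.

9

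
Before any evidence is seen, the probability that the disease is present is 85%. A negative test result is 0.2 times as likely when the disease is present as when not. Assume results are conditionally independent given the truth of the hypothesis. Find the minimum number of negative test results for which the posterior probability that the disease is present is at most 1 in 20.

3

Prior odds: 0.85 ÷ 0.15 = 17/3.
Likelihood ratio per negative test result = 0.2.
Target odds: 0.05 ÷ 0.95 = 1/19.
Need (17/3) × 0.2ⁿ ≤ 1/19, i.e. 0.2ⁿ ≤ 3/323.
0.2² = 0.04 is still above 3/323 but 0.2³ = 0.008 is at or below it, so n = 3.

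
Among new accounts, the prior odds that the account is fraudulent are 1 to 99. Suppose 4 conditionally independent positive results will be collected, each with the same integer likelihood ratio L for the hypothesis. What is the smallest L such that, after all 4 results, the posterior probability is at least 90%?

Prior odds = 1/99.
Target odds = 0.9/0.1 = 9.
Need L⁴ ≥ 9 ÷ (1/99) = 891.
5⁴ = 625 < 891 ≤ 1296 = 6⁴, so L = 6.

6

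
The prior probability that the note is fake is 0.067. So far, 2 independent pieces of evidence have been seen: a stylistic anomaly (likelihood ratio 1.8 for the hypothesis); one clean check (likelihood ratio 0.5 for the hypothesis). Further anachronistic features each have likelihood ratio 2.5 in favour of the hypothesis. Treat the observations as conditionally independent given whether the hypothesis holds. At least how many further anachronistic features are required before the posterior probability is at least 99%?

Prior odds = 0.067/0.933 = 67/933.
Combined Bayes factor of the evidence already in hand = 1.8 × 0.5 = 0.9.
Odds after that evidence = (67/933) × 0.9 = 201/3110.
Target odds = 0.99/0.01 = 99.
Need 2.5ⁿ ≥ 99 ÷ (201/3110) = 102630/67.
2.5⁸ = 390625/256 falls short of 102630/67 but 2.5⁹ = 1953125/512 reaches it, so n = 9.

9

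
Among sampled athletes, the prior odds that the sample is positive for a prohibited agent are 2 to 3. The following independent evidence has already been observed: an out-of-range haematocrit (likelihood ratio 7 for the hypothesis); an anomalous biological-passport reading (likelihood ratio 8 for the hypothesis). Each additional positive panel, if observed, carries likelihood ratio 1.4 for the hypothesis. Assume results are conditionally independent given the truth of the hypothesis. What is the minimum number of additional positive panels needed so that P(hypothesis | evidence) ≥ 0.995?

Prior odds = 2/3.
Combined Bayes factor of the evidence already in hand = 7 × 8 = 56.
Odds after that evidence = (2/3) × 56 = 112/3.
Target odds = 0.995/0.005 = 199.
Need 1.4ⁿ ≥ 199 ÷ (112/3) = 597/112.
1.4⁴ = 3.8416 falls short of 597/112 but 1.4⁵ = 5.37824 reaches it, so n = 5.

5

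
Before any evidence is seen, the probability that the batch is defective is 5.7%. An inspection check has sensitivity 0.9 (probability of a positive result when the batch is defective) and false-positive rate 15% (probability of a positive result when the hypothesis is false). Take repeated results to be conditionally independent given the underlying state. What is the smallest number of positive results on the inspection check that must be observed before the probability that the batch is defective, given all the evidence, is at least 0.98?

4

Prior odds: 0.057 ÷ 0.943 = 57/943.
Likelihood ratio of a positive result = 0.9/0.15 = 6.
Target posterior odds = 0.98/0.02 = 49.
Require 6ⁿ ≥ 49 ÷ (57/943) = 46207/57.
6³ = 216 falls short of 46207/57 but 6⁴ = 1296 reaches it, so n = 4.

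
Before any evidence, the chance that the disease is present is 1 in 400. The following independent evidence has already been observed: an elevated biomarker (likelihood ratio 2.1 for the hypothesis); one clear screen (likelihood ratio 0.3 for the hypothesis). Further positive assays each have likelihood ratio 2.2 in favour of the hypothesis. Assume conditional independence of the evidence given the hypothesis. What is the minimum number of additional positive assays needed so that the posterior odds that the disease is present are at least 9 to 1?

11

Prior odds = 0.0025/0.9975 = 1/399.
Combined Bayes factor of the evidence already in hand = 2.1 × 0.3 = 0.63.
Odds after that evidence = (1/399) × 0.63 = 3/1900.
Target odds = 9.
Need 2.2ⁿ ≥ 9 ÷ (3/1900) = 5700.
2.2¹⁰ ≈2655.99 falls short of 5700 but 2.2¹¹ ≈5843.18 reaches it, so n = 11.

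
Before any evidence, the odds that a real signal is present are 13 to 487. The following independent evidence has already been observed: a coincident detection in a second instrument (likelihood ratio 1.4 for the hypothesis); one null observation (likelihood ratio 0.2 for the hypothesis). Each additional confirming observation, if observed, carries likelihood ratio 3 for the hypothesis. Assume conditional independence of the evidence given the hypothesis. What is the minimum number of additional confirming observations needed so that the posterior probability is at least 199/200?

Prior odds = 13/487.
Combined Bayes factor of the evidence already in hand = 1.4 × 0.2 = 0.28.
Odds after that evidence = (13/487) × 0.28 = 91/12175.
Target odds = 0.995/0.005 = 199.
Need 3ⁿ ≥ 199 ÷ (91/12175) = 2422825/91.
3⁹ = 19683 falls short of 2422825/91 but 3¹⁰ = 59049 reaches it, so n = 10.

10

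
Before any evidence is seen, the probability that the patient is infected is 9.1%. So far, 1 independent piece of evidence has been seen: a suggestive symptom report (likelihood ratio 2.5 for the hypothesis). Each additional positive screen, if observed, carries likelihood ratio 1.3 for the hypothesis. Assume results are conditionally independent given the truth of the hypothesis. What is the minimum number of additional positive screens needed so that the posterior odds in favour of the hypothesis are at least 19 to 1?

Prior odds = 0.091/0.909 = 91/909.
Bayes factor of the evidence already in hand = 2.5.
Odds after that evidence = (91/909) × 2.5 = 455/1818.
Target odds = 19.
Need 1.3ⁿ ≥ 19 ÷ (455/1818) = 34542/455.
1.3¹⁶ ≈66.5417 falls short of 34542/455 but 1.3¹⁷ ≈86.5042 reaches it, so n = 17.

17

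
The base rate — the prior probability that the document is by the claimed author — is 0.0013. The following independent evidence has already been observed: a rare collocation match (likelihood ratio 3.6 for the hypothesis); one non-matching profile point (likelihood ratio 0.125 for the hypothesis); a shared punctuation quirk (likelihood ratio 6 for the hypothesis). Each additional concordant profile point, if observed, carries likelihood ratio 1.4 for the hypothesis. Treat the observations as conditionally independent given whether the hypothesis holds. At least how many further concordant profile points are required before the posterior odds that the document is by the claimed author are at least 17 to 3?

Prior odds = 0.0013/0.9987 = 13/9987.
Combined Bayes factor of the evidence already in hand = 3.6 × 0.125 × 6 = 2.7.
Odds after that evidence = (13/9987) × 2.7 = 117/33290.
Target odds = 17/3.
Need 1.4ⁿ ≥ 17/3 ÷ (117/33290) = 565930/351.
1.4²¹ ≈1171.36 falls short of 565930/351 but 1.4²² ≈1639.9 reaches it, so n = 22.

22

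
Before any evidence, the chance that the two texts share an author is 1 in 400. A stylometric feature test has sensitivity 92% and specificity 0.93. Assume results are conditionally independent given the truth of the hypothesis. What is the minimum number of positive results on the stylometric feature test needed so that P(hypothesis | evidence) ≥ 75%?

3

Prior odds = 0.0025/0.9975 = 1/399.
False-positive rate = 1 − 0.93 = 0.07; likelihood ratio of a positive = 0.92/0.07 = 92/7.
Target posterior odds = 0.75/0.25 = 3.
Require (92/7)ⁿ ≥ 3 ÷ (1/399) = 1197.
(92/7)² = 8464/49 falls short of 1197 but (92/7)³ = 778688/343 reaches it, so n = 3.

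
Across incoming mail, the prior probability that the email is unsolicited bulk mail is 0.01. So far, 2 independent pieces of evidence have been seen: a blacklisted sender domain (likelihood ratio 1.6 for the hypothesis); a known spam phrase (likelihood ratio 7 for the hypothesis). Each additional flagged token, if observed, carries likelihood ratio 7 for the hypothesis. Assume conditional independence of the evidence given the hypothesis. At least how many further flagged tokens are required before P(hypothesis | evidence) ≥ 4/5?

Prior odds = 0.01/0.99 = 1/99.
Combined Bayes factor of the evidence already in hand = 1.6 × 7 = 11.2.
Odds after that evidence = (1/99) × 11.2 = 56/495.
Target odds = 0.8/0.2 = 4.
Need 7ⁿ ≥ 4 ÷ (56/495) = 495/14.
7¹ = 7 falls short of 495/14 but 7² = 49 reaches it, so n = 2.

2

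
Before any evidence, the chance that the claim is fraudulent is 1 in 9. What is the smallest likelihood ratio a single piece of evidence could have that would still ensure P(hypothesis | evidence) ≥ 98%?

Prior odds = (1/9)/(8/9) = 0.125.
Target odds = 0.98/0.02 = 49.
Required Bayes factor = 49 ÷ 0.125 = 392.

392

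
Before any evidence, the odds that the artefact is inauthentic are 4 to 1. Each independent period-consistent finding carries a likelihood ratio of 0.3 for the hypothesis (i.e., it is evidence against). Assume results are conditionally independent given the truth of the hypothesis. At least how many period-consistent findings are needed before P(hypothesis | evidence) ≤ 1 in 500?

7

Prior odds = 4.
Likelihood ratio per period-consistent finding = 0.3.
Target odds: 0.002 ÷ 0.998 = 1/499.
Require 0.3ⁿ ≤ 1/499 ÷ 4 = 1/1996.
0.3⁶ = 729/1000000 is still above 1/1996 but 0.3⁷ = 2187/10000000 is at or below it, so n = 7.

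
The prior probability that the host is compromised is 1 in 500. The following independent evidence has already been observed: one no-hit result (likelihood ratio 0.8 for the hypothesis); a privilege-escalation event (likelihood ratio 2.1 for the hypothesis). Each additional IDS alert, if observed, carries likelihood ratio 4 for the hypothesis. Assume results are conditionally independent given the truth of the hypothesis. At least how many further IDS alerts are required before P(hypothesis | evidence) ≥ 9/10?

Prior odds = 0.002/0.998 = 1/499.
Combined Bayes factor of the evidence already in hand = 0.8 × 2.1 = 1.68.
Odds after that evidence = (1/499) × 1.68 = 42/12475.
Target odds = 0.9/0.1 = 9.
Need 4ⁿ ≥ 9 ÷ (42/12475) = 37425/14.
4⁵ = 1024 falls short of 37425/14 but 4⁶ = 4096 reaches it, so n = 6.

6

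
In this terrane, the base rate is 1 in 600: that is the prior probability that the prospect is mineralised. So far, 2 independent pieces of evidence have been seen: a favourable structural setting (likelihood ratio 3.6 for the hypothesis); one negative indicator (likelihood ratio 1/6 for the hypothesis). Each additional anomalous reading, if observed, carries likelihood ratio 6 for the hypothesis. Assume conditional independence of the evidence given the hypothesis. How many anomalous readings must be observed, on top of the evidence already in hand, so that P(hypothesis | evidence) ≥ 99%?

7

Prior odds = (1/600)/(599/600) = 1/599.
Combined Bayes factor of the evidence already in hand = 3.6 × (1/6) = 0.6.
Odds after that evidence = (1/599) × 0.6 = 3/2995.
Target odds = 0.99/0.01 = 99.
Need 6ⁿ ≥ 99 ÷ (3/2995) = 98835.
6⁶ = 46656 falls short of 98835 but 6⁷ = 279936 reaches it, so n = 7.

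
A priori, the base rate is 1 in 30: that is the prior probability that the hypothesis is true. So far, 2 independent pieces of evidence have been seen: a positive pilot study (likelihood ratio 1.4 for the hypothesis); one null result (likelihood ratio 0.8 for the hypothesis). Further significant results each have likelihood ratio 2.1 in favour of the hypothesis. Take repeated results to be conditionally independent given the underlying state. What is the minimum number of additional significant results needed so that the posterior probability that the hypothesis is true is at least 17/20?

Prior odds = (1/30)/(29/30) = 1/29.
Combined Bayes factor of the evidence already in hand = 1.4 × 0.8 = 1.12.
Odds after that evidence = (1/29) × 1.12 = 28/725.
Target odds = 0.85/0.15 = 17/3.
Need 2.1ⁿ ≥ 17/3 ÷ (28/725) = 12325/84.
2.1⁶ = 85766121/1000000 falls short of 12325/84 but 2.1⁷ ≈180.109 reaches it, so n = 7.

7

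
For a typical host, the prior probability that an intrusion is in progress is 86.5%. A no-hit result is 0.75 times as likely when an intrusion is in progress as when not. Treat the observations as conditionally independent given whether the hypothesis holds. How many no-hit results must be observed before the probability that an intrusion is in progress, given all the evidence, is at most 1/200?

25

Prior odds = 0.865/0.135 = 173/27.
Likelihood ratio per no-hit result = 0.75.
Target odds: 0.005 ÷ 0.995 = 1/199.
Require 0.75ⁿ ≤ 1/199 ÷ (173/27) = 27/34427.
0.75²⁴ ≈0.00100339 is still above 27/34427 but 0.75²⁵ ≈0.000752543 is at or below it, so n = 25.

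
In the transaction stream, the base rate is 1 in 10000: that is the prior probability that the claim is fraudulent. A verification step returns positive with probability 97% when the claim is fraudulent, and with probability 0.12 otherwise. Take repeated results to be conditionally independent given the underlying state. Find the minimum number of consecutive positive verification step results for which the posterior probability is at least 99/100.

7

Prior odds = 0.0001/0.9999 = 1/9999.
Likelihood ratio of a positive result = 0.97/0.12 = 97/12.
Target odds: 0.99 ÷ 0.01 = 99.
Need (1/9999) × (97/12)ⁿ ≥ 99, i.e. (97/12)ⁿ ≥ 989901.
(97/12)⁶ ≈278961 falls short of 989901 but (97/12)⁷ ≈2.25493e+06 reaches it, so n = 7.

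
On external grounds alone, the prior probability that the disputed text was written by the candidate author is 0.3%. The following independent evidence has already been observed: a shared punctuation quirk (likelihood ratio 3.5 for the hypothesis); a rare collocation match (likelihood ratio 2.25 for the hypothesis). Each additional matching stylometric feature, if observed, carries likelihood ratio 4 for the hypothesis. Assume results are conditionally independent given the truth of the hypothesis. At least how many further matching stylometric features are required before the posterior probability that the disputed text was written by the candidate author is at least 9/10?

5

Prior odds = 0.003/0.997 = 3/997.
Combined Bayes factor of the evidence already in hand = 3.5 × 2.25 = 7.875.
Odds after that evidence = (3/997) × 7.875 = 189/7976.
Target odds = 0.9/0.1 = 9.
Need 4ⁿ ≥ 9 ÷ (189/7976) = 7976/21.
4⁴ = 256 falls short of 7976/21 but 4⁵ = 1024 reaches it, so n = 5.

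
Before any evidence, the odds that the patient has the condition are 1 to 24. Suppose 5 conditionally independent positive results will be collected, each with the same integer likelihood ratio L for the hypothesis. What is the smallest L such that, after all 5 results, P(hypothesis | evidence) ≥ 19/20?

Prior odds = 1/24.
Target odds = 0.95/0.05 = 19.
Need L⁵ ≥ 19 ÷ (1/24) = 456.
3⁵ = 243 < 456 ≤ 1024 = 4⁵, so L = 4.

4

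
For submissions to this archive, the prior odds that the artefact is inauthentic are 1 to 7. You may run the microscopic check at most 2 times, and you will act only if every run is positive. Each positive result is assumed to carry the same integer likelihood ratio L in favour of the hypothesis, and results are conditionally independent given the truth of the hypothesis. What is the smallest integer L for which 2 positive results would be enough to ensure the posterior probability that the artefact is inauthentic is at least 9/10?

Prior odds = 1/7.
Target odds = 0.9/0.1 = 9.
Need L² ≥ 9 ÷ (1/7) = 63.
7² = 49 < 63 ≤ 64 = 8², so L = 8.

8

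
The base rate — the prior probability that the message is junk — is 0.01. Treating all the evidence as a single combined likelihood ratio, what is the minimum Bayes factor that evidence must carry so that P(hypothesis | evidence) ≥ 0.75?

297

Prior odds = 0.01/0.99 = 1/99.
Target odds = 0.75/0.25 = 3.
Required Bayes factor = 3 ÷ (1/99) = 297.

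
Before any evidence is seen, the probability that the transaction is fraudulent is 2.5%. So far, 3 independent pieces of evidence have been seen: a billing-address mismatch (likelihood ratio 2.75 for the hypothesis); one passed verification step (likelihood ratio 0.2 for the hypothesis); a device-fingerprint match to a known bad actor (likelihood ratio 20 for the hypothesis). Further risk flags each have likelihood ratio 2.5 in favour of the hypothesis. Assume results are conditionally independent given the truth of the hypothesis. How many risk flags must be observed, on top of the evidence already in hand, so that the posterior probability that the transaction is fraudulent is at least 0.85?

4

Prior odds = 0.025/0.975 = 1/39.
Combined Bayes factor of the evidence already in hand = 2.75 × 0.2 × 20 = 11.
Odds after that evidence = (1/39) × 11 = 11/39.
Target odds = 0.85/0.15 = 17/3.
Need 2.5ⁿ ≥ 17/3 ÷ (11/39) = 221/11.
2.5³ = 15.625 falls short of 221/11 but 2.5⁴ = 39.0625 reaches it, so n = 4.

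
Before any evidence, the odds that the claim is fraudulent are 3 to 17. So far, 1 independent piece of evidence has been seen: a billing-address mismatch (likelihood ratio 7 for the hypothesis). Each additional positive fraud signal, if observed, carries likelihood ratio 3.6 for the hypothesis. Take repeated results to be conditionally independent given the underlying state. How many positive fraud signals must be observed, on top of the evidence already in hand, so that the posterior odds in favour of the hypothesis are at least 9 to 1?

2

Prior odds = 3/17.
Bayes factor of the evidence already in hand = 7.
Odds after that evidence = (3/17) × 7 = 21/17.
Target odds = 9.
Need 3.6ⁿ ≥ 9 ÷ (21/17) = 51/7.
3.6¹ = 3.6 falls short of 51/7 but 3.6² = 12.96 reaches it, so n = 2.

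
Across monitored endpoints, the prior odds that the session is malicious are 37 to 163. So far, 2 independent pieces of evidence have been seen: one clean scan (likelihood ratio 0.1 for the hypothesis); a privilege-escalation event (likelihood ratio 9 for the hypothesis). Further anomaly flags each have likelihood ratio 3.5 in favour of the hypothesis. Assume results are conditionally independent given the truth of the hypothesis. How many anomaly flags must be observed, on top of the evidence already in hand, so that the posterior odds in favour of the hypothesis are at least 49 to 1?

5

Prior odds = 37/163.
Combined Bayes factor of the evidence already in hand = 0.1 × 9 = 0.9.
Odds after that evidence = (37/163) × 0.9 = 333/1630.
Target odds = 49.
Need 3.5ⁿ ≥ 49 ÷ (333/1630) = 79870/333.
3.5⁴ = 150.0625 falls short of 79870/333 but 3.5⁵ = 525.21875 reaches it, so n = 5.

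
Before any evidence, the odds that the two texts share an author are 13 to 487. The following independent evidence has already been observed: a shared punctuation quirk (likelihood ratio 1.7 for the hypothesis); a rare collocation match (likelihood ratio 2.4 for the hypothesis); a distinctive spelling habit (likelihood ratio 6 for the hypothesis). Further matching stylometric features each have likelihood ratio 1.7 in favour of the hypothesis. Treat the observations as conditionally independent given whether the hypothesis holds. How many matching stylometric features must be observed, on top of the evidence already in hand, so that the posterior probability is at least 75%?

Prior odds = 13/487.
Combined Bayes factor of the evidence already in hand = 1.7 × 2.4 × 6 = 24.48.
Odds after that evidence = (13/487) × 24.48 = 7956/12175.
Target odds = 0.75/0.25 = 3.
Need 1.7ⁿ ≥ 3 ÷ (7956/12175) = 12175/2652.
1.7² = 2.89 falls short of 12175/2652 but 1.7³ = 4.913 reaches it, so n = 3.

3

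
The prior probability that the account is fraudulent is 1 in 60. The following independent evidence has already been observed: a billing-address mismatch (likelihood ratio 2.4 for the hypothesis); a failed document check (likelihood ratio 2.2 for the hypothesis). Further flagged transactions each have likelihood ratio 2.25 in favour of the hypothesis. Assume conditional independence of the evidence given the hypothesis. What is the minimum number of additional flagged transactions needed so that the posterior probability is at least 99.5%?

10

Prior odds = (1/60)/(59/60) = 1/59.
Combined Bayes factor of the evidence already in hand = 2.4 × 2.2 = 5.28.
Odds after that evidence = (1/59) × 5.28 = 132/1475.
Target odds = 0.995/0.005 = 199.
Need 2.25ⁿ ≥ 199 ÷ (132/1475) = 293525/132.
2.25⁹ = 387420489/262144 falls short of 293525/132 but 2.25¹⁰ ≈3325.26 reaches it, so n = 10.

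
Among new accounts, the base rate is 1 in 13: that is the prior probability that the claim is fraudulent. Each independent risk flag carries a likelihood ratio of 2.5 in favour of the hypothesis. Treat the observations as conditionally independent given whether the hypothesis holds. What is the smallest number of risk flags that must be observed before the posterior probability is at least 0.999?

11

Prior odds: (1/13) ÷ (12/13) = 1/12.
Likelihood ratio per risk flag = 2.5.
Target posterior odds = 0.999/0.001 = 999.
Need (1/12) × 2.5ⁿ ≥ 999, i.e. 2.5ⁿ ≥ 11988.
2.5¹⁰ = 9765625/1024 falls short of 11988 but 2.5¹¹ = 48828125/2048 reaches it, so n = 11.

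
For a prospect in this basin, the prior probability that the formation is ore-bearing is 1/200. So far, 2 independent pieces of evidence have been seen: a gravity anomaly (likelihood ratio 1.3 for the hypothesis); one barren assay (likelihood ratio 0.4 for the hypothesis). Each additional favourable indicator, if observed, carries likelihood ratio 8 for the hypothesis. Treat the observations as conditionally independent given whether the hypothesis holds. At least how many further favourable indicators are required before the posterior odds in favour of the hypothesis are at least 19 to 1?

5

Prior odds = 0.005/0.995 = 1/199.
Combined Bayes factor of the evidence already in hand = 1.3 × 0.4 = 0.52.
Odds after that evidence = (1/199) × 0.52 = 13/4975.
Target odds = 19.
Need 8ⁿ ≥ 19 ÷ (13/4975) = 94525/13.
8⁴ = 4096 falls short of 94525/13 but 8⁵ = 32768 reaches it, so n = 5.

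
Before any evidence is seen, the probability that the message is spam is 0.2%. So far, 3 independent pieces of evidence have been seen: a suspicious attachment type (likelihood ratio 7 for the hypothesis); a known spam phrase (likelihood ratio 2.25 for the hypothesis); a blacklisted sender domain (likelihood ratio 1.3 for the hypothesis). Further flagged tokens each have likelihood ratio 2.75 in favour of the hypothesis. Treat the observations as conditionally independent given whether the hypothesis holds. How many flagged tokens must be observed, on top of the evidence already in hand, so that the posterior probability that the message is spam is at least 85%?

5

Prior odds = 0.002/0.998 = 1/499.
Combined Bayes factor of the evidence already in hand = 7 × 2.25 × 1.3 = 20.475.
Odds after that evidence = (1/499) × 20.475 = 819/19960.
Target odds = 0.85/0.15 = 17/3.
Need 2.75ⁿ ≥ 17/3 ÷ (819/19960) = 339320/2457.
2.75⁴ = 57.19140625 falls short of 339320/2457 but 2.75⁵ = 161051/1024 reaches it, so n = 5.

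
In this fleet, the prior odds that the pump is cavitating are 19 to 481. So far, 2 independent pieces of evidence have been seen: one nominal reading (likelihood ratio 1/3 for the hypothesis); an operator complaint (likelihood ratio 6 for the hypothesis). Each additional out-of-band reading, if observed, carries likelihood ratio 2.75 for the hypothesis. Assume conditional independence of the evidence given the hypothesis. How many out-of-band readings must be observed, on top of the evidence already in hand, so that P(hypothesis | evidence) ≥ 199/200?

Prior odds = 19/481.
Combined Bayes factor of the evidence already in hand = (1/3) × 6 = 2.
Odds after that evidence = (19/481) × 2 = 38/481.
Target odds = 0.995/0.005 = 199.
Need 2.75ⁿ ≥ 199 ÷ (38/481) = 95719/38.
2.75⁷ = 19487171/16384 falls short of 95719/38 but 2.75⁸ = 214358881/65536 reaches it, so n = 8.

8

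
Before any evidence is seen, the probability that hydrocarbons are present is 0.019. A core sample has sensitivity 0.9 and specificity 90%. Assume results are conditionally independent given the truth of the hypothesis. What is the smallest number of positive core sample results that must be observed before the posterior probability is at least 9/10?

3

Prior odds: 0.019 ÷ 0.981 = 19/981.
False-positive rate = 1 − 0.9 = 0.1; likelihood ratio of a positive = 0.9/0.1 = 9.
Target posterior odds = 0.9/0.1 = 9.
Require 9ⁿ ≥ 9 ÷ (19/981) = 8829/19.
9² = 81 falls short of 8829/19 but 9³ = 729 reaches it, so n = 3.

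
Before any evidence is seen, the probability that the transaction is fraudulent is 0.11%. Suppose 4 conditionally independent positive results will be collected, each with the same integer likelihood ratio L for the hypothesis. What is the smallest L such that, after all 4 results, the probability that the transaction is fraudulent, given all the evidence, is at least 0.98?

Prior odds = 0.0011/0.9989 = 11/9989.
Target odds = 0.98/0.02 = 49.
Need L⁴ ≥ 49 ÷ (11/9989) = 489461/11.
14⁴ = 38416 < 489461/11 ≤ 50625 = 15⁴, so L = 15.

15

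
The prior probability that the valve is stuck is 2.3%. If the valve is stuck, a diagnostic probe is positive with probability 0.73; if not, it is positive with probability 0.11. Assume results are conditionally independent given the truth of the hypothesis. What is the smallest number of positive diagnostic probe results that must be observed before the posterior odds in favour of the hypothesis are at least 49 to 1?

5

Prior odds = 0.023/0.977 = 23/977.
Likelihood ratio of a positive = 0.73/0.11 = 73/11.
Target odds = 49.
Need (23/977) × (73/11)ⁿ ≥ 49, i.e. (73/11)ⁿ ≥ 47873/23.
(73/11)⁴ = 28398241/14641 falls short of 47873/23 but (73/11)⁵ ≈12872.1 reaches it, so n = 5.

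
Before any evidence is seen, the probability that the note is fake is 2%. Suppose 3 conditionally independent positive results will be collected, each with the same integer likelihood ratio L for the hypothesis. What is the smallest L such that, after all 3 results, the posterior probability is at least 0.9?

8

Prior odds = 0.02/0.98 = 1/49.
Target odds = 0.9/0.1 = 9.
Need L³ ≥ 9 ÷ (1/49) = 441.
7³ = 343 < 441 ≤ 512 = 8³, so L = 8.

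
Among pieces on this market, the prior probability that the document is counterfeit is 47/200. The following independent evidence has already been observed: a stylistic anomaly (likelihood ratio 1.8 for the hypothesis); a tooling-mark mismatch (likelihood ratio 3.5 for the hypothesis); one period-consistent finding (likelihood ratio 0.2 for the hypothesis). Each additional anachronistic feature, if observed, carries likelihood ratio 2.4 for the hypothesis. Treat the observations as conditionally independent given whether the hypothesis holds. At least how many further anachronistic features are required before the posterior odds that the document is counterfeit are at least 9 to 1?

4

Prior odds = 0.235/0.765 = 47/153.
Combined Bayes factor of the evidence already in hand = 1.8 × 3.5 × 0.2 = 1.26.
Odds after that evidence = (47/153) × 1.26 = 329/850.
Target odds = 9.
Need 2.4ⁿ ≥ 9 ÷ (329/850) = 7650/329.
2.4³ = 13.824 falls short of 7650/329 but 2.4⁴ = 33.1776 reaches it, so n = 4.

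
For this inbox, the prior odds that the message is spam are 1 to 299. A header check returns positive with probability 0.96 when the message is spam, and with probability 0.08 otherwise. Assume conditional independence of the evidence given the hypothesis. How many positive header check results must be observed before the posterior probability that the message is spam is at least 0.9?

4

Prior odds = 1/299.
Likelihood ratio of a positive result = 0.96/0.08 = 12.
Target posterior odds = 0.9/0.1 = 9.
Require 12ⁿ ≥ 9 ÷ (1/299) = 2691.
12³ = 1728 falls short of 2691 but 12⁴ = 20736 reaches it, so n = 4.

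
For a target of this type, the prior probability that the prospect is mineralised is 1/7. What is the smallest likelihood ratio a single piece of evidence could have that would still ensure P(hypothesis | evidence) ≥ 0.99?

Prior odds = (1/7)/(6/7) = 1/6.
Target odds = 0.99/0.01 = 99.
Required Bayes factor = 99 ÷ (1/6) = 594.

594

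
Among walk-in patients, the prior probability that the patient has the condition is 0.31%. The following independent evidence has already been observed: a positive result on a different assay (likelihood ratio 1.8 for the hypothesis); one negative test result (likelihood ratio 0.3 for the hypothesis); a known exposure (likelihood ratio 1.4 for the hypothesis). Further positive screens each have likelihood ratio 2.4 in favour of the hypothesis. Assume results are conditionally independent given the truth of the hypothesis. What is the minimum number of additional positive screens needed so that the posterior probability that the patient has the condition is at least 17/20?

9

Prior odds = 0.0031/0.9969 = 31/9969.
Combined Bayes factor of the evidence already in hand = 1.8 × 0.3 × 1.4 = 0.756.
Odds after that evidence = (31/9969) × 0.756 = 1953/830750.
Target odds = 0.85/0.15 = 17/3.
Need 2.4ⁿ ≥ 17/3 ÷ (1953/830750) = 14122750/5859.
2.4⁸ = 429981696/390625 falls short of 14122750/5859 but 2.4⁹ ≈2641.81 reaches it, so n = 9.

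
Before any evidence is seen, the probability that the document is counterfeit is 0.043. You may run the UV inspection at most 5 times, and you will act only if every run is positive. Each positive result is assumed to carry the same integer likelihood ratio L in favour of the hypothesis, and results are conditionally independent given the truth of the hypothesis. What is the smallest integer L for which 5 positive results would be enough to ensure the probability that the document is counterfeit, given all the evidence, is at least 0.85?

Prior odds = 0.043/0.957 = 43/957.
Target odds = 0.85/0.15 = 17/3.
Need L⁵ ≥ 17/3 ÷ (43/957) = 5423/43.
2⁵ = 32 < 5423/43 ≤ 243 = 3⁵, so L = 3.

3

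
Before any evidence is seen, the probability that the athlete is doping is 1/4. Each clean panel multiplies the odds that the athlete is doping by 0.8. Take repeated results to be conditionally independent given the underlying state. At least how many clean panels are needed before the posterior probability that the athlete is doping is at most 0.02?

Prior odds = 0.25/0.75 = 1/3.
Likelihood ratio per clean panel = 0.8.
Target odds: 0.02 ÷ 0.98 = 1/49.
Require 0.8ⁿ ≤ 1/49 ÷ (1/3) = 3/49.
0.8¹² = 16777216/244140625 is still above 3/49 but 0.8¹³ ≈0.0549756 is at or below it, so n = 13.

13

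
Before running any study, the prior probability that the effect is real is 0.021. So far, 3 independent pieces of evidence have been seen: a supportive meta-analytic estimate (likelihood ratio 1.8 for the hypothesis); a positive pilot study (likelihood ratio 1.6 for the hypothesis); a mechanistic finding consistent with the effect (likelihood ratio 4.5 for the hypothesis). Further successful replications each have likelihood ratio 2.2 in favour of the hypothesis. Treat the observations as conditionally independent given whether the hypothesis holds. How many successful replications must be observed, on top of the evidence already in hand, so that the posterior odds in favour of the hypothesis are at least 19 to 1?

Prior odds = 0.021/0.979 = 21/979.
Combined Bayes factor of the evidence already in hand = 1.8 × 1.6 × 4.5 = 12.96.
Odds after that evidence = (21/979) × 12.96 = 6804/24475.
Target odds = 19.
Need 2.2ⁿ ≥ 19 ÷ (6804/24475) = 465025/6804.
2.2⁵ = 51.53632 falls short of 465025/6804 but 2.2⁶ = 1771561/15625 reaches it, so n = 6.

6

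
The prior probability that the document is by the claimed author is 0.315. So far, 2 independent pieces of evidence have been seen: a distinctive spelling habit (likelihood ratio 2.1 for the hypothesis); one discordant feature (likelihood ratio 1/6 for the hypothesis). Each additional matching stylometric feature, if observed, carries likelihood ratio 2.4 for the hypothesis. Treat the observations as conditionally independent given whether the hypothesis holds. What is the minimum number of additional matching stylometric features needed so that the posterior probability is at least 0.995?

9

Prior odds = 0.315/0.685 = 63/137.
Combined Bayes factor of the evidence already in hand = 2.1 × (1/6) = 0.35.
Odds after that evidence = (63/137) × 0.35 = 441/2740.
Target odds = 0.995/0.005 = 199.
Need 2.4ⁿ ≥ 199 ÷ (441/2740) = 545260/441.
2.4⁸ = 429981696/390625 falls short of 545260/441 but 2.4⁹ ≈2641.81 reaches it, so n = 9.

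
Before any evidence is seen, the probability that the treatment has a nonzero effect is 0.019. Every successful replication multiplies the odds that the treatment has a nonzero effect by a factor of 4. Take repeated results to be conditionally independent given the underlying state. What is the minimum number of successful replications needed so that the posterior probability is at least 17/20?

5

Prior odds = 0.019/0.981 = 19/981.
Likelihood ratio per successful replication = 4.
Target odds: 0.85 ÷ 0.15 = 17/3.
Need (19/981) × 4ⁿ ≥ 17/3, i.e. 4ⁿ ≥ 5559/19.
4⁴ = 256 falls short of 5559/19 but 4⁵ = 1024 reaches it, so n = 5.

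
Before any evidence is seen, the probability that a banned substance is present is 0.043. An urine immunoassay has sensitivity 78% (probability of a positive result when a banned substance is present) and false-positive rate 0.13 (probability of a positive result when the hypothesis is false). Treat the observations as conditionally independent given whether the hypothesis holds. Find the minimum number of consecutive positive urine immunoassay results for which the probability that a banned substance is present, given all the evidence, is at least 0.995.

5

Prior odds = 0.043/0.957 = 43/957.
Likelihood ratio of a positive result = 0.78/0.13 = 6.
Target posterior odds = 0.995/0.005 = 199.
Require 6ⁿ ≥ 199 ÷ (43/957) = 190443/43.
6⁴ = 1296 falls short of 190443/43 but 6⁵ = 7776 reaches it, so n = 5.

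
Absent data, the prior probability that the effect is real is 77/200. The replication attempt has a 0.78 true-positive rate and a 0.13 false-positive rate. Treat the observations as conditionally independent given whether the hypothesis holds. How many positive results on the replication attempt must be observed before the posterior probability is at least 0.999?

5

Prior odds = 0.385/0.615 = 77/123.
Likelihood ratio of a positive result = 0.78/0.13 = 6.
Target posterior odds = 0.999/0.001 = 999.
Require 6ⁿ ≥ 999 ÷ (77/123) = 122877/77.
6⁴ = 1296 falls short of 122877/77 but 6⁵ = 7776 reaches it, so n = 5.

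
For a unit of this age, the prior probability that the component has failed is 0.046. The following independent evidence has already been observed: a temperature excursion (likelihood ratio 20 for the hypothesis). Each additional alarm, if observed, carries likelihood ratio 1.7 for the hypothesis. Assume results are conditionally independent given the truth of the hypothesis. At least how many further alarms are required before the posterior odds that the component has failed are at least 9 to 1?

5

Prior odds = 0.046/0.954 = 23/477.
Bayes factor of the evidence already in hand = 20.
Odds after that evidence = (23/477) × 20 = 460/477.
Target odds = 9.
Need 1.7ⁿ ≥ 9 ÷ (460/477) = 4293/460.
1.7⁴ = 8.3521 falls short of 4293/460 but 1.7⁵ = 1419857/100000 reaches it, so n = 5.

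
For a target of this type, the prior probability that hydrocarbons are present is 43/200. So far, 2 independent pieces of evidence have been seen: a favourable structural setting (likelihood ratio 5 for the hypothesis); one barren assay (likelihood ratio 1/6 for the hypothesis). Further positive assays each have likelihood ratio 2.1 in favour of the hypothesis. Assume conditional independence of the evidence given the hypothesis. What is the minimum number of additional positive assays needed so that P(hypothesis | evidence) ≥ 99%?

Prior odds = 0.215/0.785 = 43/157.
Combined Bayes factor of the evidence already in hand = 5 × (1/6) = 5/6.
Odds after that evidence = (43/157) × 5/6 = 215/942.
Target odds = 0.99/0.01 = 99.
Need 2.1ⁿ ≥ 99 ÷ (215/942) = 93258/215.
2.1⁸ ≈378.229 falls short of 93258/215 but 2.1⁹ ≈794.28 reaches it, so n = 9.

9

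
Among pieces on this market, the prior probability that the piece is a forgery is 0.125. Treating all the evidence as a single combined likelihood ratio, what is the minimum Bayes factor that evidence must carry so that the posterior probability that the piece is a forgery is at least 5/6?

Prior odds = 0.125/0.875 = 1/7.
Target odds = (5/6)/(1/6) = 5.
Required Bayes factor = 5 ÷ (1/7) = 35.

35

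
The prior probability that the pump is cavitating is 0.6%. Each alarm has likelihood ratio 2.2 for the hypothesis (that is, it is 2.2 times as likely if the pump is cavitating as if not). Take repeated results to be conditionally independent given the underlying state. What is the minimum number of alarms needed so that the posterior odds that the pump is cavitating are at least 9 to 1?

10

Prior odds: 0.006 ÷ 0.994 = 3/497.
Likelihood ratio per alarm = 2.2.
Target odds = 9.
Need (3/497) × 2.2ⁿ ≥ 9, i.e. 2.2ⁿ ≥ 1491.
2.2⁹ ≈1207.27 falls short of 1491 but 2.2¹⁰ ≈2655.99 reaches it, so n = 10.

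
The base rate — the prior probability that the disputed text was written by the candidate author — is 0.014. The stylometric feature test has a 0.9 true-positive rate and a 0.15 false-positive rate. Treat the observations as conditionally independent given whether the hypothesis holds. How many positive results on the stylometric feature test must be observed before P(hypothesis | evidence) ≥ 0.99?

5

Prior odds: 0.014 ÷ 0.986 = 7/493.
Likelihood ratio of a positive result = 0.9/0.15 = 6.
Target odds: 0.99 ÷ 0.01 = 99.
Need (7/493) × 6ⁿ ≥ 99, i.e. 6ⁿ ≥ 48807/7.
6⁴ = 1296 falls short of 48807/7 but 6⁵ = 7776 reaches it, so n = 5.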